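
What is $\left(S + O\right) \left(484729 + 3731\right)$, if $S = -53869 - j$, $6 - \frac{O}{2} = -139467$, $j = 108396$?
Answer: $56994001260$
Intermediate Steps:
$O = 278946$ ($O = 12 - -278934 = 12 + 278934 = 278946$)
$S = -162265$ ($S = -53869 - 108396 = -162265$)
$\left(S + O\right) \left(484729 + 3731\right) = \left(-162265 + 278946\right) \left(484729 + 3731\right) = 116681 \cdot 488460 = 56994001260$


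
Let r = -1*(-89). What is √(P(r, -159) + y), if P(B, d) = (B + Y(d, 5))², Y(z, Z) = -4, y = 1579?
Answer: 2*√2201 ≈ 93.830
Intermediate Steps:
r = 89
P(B, d) = (-4 + B)² (P(B, d) = (B - 4)² = (-4 + B)²)
√(P(r, -159) + y) = √((-4 + 89)² + 1579) = √(85² + 1579) = √(7225 + 1579) = √8804 = 2*√2201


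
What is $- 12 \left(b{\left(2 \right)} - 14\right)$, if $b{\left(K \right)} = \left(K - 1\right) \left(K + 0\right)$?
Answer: $144$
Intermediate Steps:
$b{\left(K \right)} = K \left(-1 + K\right)$ ($b{\left(K \right)} = \left(-1 + K\right) K = K \left(-1 + K\right)$)
$- 12 \left(b{\left(2 \right)} - 14\right) = - 12 \left(2 \left(-1 + 2\right) - 14\right) = - 12 \left(2 \cdot 1 - 14\right) = - 12 \left(2 - 14\right) = \left(-12\right) \left(-12\right) = 144$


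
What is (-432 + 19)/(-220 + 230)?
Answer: -413/10 ≈ -41.300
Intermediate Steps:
(-432 + 19)/(-220 + 230) = -413/10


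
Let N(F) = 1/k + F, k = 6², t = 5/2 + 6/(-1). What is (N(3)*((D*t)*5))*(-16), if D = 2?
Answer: 15260/9 ≈ 1695.6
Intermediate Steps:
t = -7/2 (t = 5*(½) + 6*(-1) = 5/2 - 6 = -7/2 ≈ -3.5000)
k = 36
N(F) = 1/36 + F
(N(3)*((D*t)*5))*(-16) = ((1/36 + 3)*((2*(-7/2))*5))*(-16) = (109*(-7*5)/36)*(-16) = ((109/36)*(-35))*(-16) = -3815/36*(-16) = 15260/9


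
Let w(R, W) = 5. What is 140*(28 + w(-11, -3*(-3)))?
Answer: 4620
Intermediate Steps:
140*(28 + w(-11, -3*(-3))) = 140*(28 + 5) = 140*33 = 4620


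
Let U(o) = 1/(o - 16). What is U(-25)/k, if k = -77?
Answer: 1/3157 ≈ 0.00031676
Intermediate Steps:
U(o) = 1/(-16 + o)
U(-25)/k = 1/(-16 - 25*(-77)) = -1/77/(-41) = -1/41*(-1/77) = 1/3157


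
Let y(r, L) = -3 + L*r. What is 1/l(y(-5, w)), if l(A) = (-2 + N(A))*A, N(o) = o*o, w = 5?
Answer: -1/21896 ≈ -4.5670e-5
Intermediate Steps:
N(o) = o²
l(A) = A*(-2 + A²) (l(A) = (-2 + A²)*A = A*(-2 + A²))
1/l(y(-5, w)) = 1/((-3 + 5*(-5))*(-2 + (-3 + 5*(-5))²)) = 1/((-3 - 25)*(-2 + (-3 - 25)²)) = 1/(-28*(-2 + (-28)²)) = 1/(-28*(-2 + 784)) = 1/(-28*782) = 1/(-21896) = -1/21896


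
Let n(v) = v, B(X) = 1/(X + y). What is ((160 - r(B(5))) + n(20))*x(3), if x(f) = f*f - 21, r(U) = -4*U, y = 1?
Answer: -2168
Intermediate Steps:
B(X) = 1/(1 + X) (B(X) = 1/(X + 1) = 1/(1 + X))
x(f) = -21 + f² (x(f) = f² - 21 = -21 + f²)
((160 - r(B(5))) + n(20))*x(3) = ((160 - (-4)/(1 + 5)) + 20)*(-21 + 3²) = ((160 - (-4)/6) + 20)*(-21 + 9) = ((160 - (-4)/6) + 20)*(-12) = ((160 - 1*(-⅔)) + 20)*(-12) = ((160 + ⅔) + 20)*(-12) = (482/3 + 20)*(-12) = (542/3)*(-12) = -2168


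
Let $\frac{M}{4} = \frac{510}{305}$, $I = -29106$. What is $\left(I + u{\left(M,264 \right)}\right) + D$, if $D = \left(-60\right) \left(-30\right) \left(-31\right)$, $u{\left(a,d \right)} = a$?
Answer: $- \frac{5178858}{61} \approx -84899.0$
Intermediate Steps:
$M = \frac{408}{61}$ ($M = 4 \cdot \frac{510}{305} = 4 \cdot 510 \cdot \frac{1}{305} = 4 \cdot \frac{102}{61} = \frac{408}{61} \approx 6.6885$)
$D = -55800$ ($D = 1800 \left(-31\right) = -55800$)
$\left(I + u{\left(M,264 \right)}\right) + D = \left(-29106 + \frac{408}{61}\right) - 55800 = - \frac{1775058}{61} - 55800 = - \frac{5178858}{61}$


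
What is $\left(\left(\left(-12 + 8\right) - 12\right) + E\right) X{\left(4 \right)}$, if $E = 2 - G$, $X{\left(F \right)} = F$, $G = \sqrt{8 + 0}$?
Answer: $-56 - 8 \sqrt{2} \approx -67.314$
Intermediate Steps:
$G = 2 \sqrt{2}$ ($G = \sqrt{8} = 2 \sqrt{2} \approx 2.8284$)
$E = 2 - 2 \sqrt{2} \approx -0.82843$
$\left(\left(\left(-12 + 8\right) - 12\right) + E\right) X{\left(4 \right)} = \left(\left(\left(-12 + 8\right) - 12\right) + \left(2 - 2 \sqrt{2}\right)\right) 4 = \left(\left(-4 - 12\right) + \left(2 - 2 \sqrt{2}\right)\right) 4 = \left(-16 + \left(2 - 2 \sqrt{2}\right)\right) 4 = \left(-14 - 2 \sqrt{2}\right) 4 = -56 - 8 \sqrt{2}$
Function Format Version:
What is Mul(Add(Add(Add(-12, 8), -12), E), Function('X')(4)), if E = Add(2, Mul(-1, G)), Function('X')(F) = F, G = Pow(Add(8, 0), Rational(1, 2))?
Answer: Add(-56, Mul(-8, Pow(2, Rational(1, 2)))) ≈ -67.314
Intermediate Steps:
G = Mul(2, Pow(2, Rational(1, 2))) (G = Pow(8, Rational(1, 2)) = Mul(2, Pow(2, Rational(1, 2))) ≈ 2.8284)
E = Add(2, Mul(-2, Pow(2, Rational(1, 2)))) (E = Add(2, Mul(-1, Mul(2, Pow(2, Rational(1, 2))))) = Add(2, Mul(-2, Pow(2, Rational(1, 2)))) ≈ -0.82843)
Mul(Add(Add(Add(-12, 8), -12), E), Function('X')(4)) = Mul(Add(Add(Add(-12, 8), -12), Add(2, Mul(-2, Pow(2, Rational(1, 2))))), 4) = Mul(Add(Add(-4, -12), Add(2, Mul(-2, Pow(2, Rational(1, 2))))), 4) = Mul(Add(-16, Add(2, Mul(-2, Pow(2, Rational(1, 2))))), 4) = Mul(Add(-14, Mul(-2, Pow(2, Rational(1, 2)))), 4) = Add(-56, Mul(-8, Pow(2, Rational(1, 2))))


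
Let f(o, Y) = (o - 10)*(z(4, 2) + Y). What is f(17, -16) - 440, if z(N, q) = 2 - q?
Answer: -552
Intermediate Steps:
f(o, Y) = Y*(-10 + o) (f(o, Y) = (o - 10)*((2 - 1*2) + Y) = (-10 + o)*((2 - 2) + Y) = (-10 + o)*(0 + Y) = (-10 + o)*Y = Y*(-10 + o))
f(17, -16) - 440 = -16*(-10 + 17) - 440 = -16*7 - 440 = -112 - 440 = -552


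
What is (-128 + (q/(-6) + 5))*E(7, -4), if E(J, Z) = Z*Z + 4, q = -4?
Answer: -7340/3 ≈ -2446.7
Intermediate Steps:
E(J, Z) = 4 + Z² (E(J, Z) = Z² + 4 = 4 + Z²)
(-128 + (q/(-6) + 5))*E(7, -4) = (-128 + (-4/(-6) + 5))*(4 + (-4)²) = (-128 + (-4*(-⅙) + 5))*(4 + 16) = (-128 + (⅔ + 5))*20 = (-128 + 17/3)*20 = -367/3*20 = -7340/3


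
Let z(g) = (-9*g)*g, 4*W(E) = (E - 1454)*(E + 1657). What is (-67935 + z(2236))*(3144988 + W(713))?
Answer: -243887944881309/2 ≈ -1.2194e+14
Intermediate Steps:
W(E) = (-1454 + E)*(1657 + E)/4 (W(E) = ((E - 1454)*(E + 1657))/4 = ((-1454 + E)*(1657 + E))/4 = (-1454 + E)*(1657 + E)/4)
z(g) = -9*g**2
(-67935 + z(2236))*(3144988 + W(713)) = (-67935 - 9*2236**2)*(3144988 + (-1204639/2 + (1/4)*713**2 + (203/4)*713)) = (-67935 - 9*4999696)*(3144988 + (-1204639/2 + (1/4)*508369 + 144739/4)) = (-67935 - 44997264)*(3144988 + (-1204639/2 + 508369/4 + 144739/4)) = -45065199*(3144988 - 878085/2) = -45065199*5411891/2 = -243887944881309/2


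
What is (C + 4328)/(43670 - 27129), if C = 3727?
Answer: 8055/16541 ≈ 0.48697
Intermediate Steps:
(C + 4328)/(43670 - 27129) = (3727 + 4328)/(43670 - 27129) = 8055/16541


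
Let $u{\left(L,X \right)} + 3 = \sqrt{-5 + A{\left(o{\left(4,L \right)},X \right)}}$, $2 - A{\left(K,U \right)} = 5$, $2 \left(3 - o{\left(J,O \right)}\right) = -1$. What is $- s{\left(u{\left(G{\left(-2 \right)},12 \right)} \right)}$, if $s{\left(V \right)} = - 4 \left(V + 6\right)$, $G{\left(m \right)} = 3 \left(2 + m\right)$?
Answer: $12 + 8 i \sqrt{2} \approx 12.0 + 11.314 i$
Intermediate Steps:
$G{\left(m \right)} = 6 + 3 m$
$o{\left(J,O \right)} = \frac{7}{2}$ ($o{\left(J,O \right)} = 3 - - \frac{1}{2} = 3 + \frac{1}{2} = \frac{7}{2}$)
$A{\left(K,U \right)} = -3$ ($A{\left(K,U \right)} = 2 - 5 = -3$)
$u{\left(L,X \right)} = -3 + 2 i \sqrt{2}$ ($u{\left(L,X \right)} = -3 + \sqrt{-5 - 3} = -3 + \sqrt{-8} = -3 + 2 i \sqrt{2}$)
$s{\left(V \right)} = -24 - 4 V$ ($s{\left(V \right)} = - 4 \left(6 + V\right) = -24 - 4 V$)
$- s{\left(u{\left(G{\left(-2 \right)},12 \right)} \right)} = - (-24 - 4 \left(-3 + 2 i \sqrt{2}\right)) = - (-24 + \left(12 - 8 i \sqrt{2}\right)) = - (-12 - 8 i \sqrt{2}) = 12 + 8 i \sqrt{2}$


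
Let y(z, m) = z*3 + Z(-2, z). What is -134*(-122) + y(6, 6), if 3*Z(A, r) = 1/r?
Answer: 294589/18 ≈ 16366.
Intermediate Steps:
Z(A, r) = 1/(3*r)
y(z, m) = 3*z + 1/(3*z) (y(z, m) = z*3 + 1/(3*z) = 3*z + 1/(3*z))
-134*(-122) + y(6, 6) = -134*(-122) + (3*6 + (⅓)/6) = 16348 + (18 + (⅓)*(⅙)) = 16348 + (18 + 1/18) = 16348 + 325/18 = 294589/18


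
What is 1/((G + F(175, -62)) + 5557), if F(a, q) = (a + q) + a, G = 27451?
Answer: 1/33296 ≈ 3.0034e-5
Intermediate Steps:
F(a, q) = q + 2*a
1/((G + F(175, -62)) + 5557) = 1/((27451 + (-62 + 2*175)) + 5557) = 1/((27451 + (-62 + 350)) + 5557) = 1/((27451 + 288) + 5557) = 1/(27739 + 5557) = 1/33296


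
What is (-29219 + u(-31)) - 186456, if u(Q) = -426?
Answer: -216101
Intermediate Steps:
(-29219 + u(-31)) - 186456 = (-29219 - 426) - 186456 = -29645 - 186456 = -216101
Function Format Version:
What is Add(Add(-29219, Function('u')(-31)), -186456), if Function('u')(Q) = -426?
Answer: -216101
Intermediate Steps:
Add(Add(-29219, Function('u')(-31)), -186456) = Add(Add(-29219, -426), -186456) = Add(-29645, -186456) = -216101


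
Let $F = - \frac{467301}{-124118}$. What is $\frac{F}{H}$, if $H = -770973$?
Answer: $- \frac{155767}{31897208938} \approx -4.8834 \cdot 10^{-6}$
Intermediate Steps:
$F = \frac{467301}{124118}$ ($F = \left(-467301\right) \left(- \frac{1}{124118}\right) = \frac{467301}{124118} \approx 3.765$)
$\frac{F}{H} = \frac{467301}{124118 \left(-770973\right)} = \frac{467301}{124118} \left(- \frac{1}{770973}\right) = - \frac{155767}{31897208938}$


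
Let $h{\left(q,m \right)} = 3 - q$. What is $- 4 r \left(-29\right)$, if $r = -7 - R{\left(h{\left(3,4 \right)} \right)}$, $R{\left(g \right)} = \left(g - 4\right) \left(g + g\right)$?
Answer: $-812$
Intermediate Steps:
$R{\left(g \right)} = 2 g \left(-4 + g\right)$ ($R{\left(g \right)} = \left(-4 + g\right) 2 g = 2 g \left(-4 + g\right)$)
$r = -7$ ($r = -7 - 2 \left(3 - 3\right) \left(-4 + \left(3 - 3\right)\right) = -7 - 2 \cdot 0 \left(-4 + 0\right) = -7 - 2 \cdot 0 \left(-4\right) = -7 - 0 = -7 + 0 = -7$)
$- 4 r \left(-29\right) = \left(-4\right) \left(-7\right) \left(-29\right) = 28 \left(-29\right) = -812$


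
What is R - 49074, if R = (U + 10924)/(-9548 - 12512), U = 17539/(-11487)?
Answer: -12435635084729/253403220 ≈ -49075.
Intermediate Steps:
U = -17539/11487 (U = 17539*(-1/11487) = -17539/11487 ≈ -1.5269)
R = -125466449/253403220 (R = (-17539/11487 + 10924)/(-9548 - 12512) = (125466449/11487)/(-22060) = (125466449/11487)*(-1/22060) = -125466449/253403220 ≈ -0.49513)
R - 49074 = -125466449/253403220 - 49074 = -12435635084729/253403220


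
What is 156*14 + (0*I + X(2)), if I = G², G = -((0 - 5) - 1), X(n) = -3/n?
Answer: 4365/2 ≈ 2182.5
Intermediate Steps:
G = 6 (G = -(-5 - 1) = -1*(-6) = 6)
I = 36 (I = 6² = 36)
156*14 + (0*I + X(2)) = 156*14 + (0*36 - 3/2) = 2184 + (0 - 3*½) = 2184 + (0 - 3/2) = 2184 - 3/2 = 4365/2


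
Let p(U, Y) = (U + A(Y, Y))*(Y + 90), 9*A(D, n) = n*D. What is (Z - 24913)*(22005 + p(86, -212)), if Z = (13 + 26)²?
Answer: 125838456992/9 ≈ 1.3982e+10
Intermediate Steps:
A(D, n) = D*n/9 (A(D, n) = (n*D)/9 = (D*n)/9 = D*n/9)
Z = 1521 (Z = 39² = 1521)
p(U, Y) = (90 + Y)*(U + Y²/9) (p(U, Y) = (U + Y*Y/9)*(Y + 90) = (U + Y²/9)*(90 + Y) = (90 + Y)*(U + Y²/9))
(Z - 24913)*(22005 + p(86, -212)) = (1521 - 24913)*(22005 + (10*(-212)² + 90*86 + (⅑)*(-212)³ + 86*(-212))) = -23392*(22005 + (10*44944 + 7740 + (⅑)*(-9528128) - 18232)) = -23392*(22005 + (449440 + 7740 - 9528128/9 - 18232)) = -23392*(22005 - 5577596/9) = -23392*(-5379551/9) = 125838456992/9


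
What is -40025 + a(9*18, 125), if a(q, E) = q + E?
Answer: -39738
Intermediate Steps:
a(q, E) = E + q
-40025 + a(9*18, 125) = -40025 + (125 + 9*18) = -40025 + (125 + 162) = -40025 + 287 = -39738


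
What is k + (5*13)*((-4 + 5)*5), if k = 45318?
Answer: 45643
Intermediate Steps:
k + (5*13)*((-4 + 5)*5) = 45318 + (5*13)*((-4 + 5)*5) = 45318 + 65*(1*5) = 45318 + 65*5 = 45318 + 325 = 45643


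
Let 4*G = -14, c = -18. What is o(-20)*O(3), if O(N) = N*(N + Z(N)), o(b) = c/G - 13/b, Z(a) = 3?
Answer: 7299/70 ≈ 104.27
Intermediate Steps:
G = -7/2 (G = (1/4)*(-14) = -7/2 ≈ -3.5000)
o(b) = 36/7 - 13/b (o(b) = -18/(-7/2) - 13/b = -18*(-2/7) - 13/b = 36/7 - 13/b)
O(N) = N*(3 + N) (O(N) = N*(N + 3) = N*(3 + N))
o(-20)*O(3) = (36/7 - 13/(-20))*(3*(3 + 3)) = (36/7 - 13*(-1/20))*(3*6) = (36/7 + 13/20)*18 = (811/140)*18 = 7299/70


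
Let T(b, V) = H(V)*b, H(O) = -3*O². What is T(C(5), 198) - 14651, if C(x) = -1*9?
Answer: 1043857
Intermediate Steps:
C(x) = -9
T(b, V) = -3*b*V² (T(b, V) = (-3*V²)*b = -3*b*V²)
T(C(5), 198) - 14651 = -3*(-9)*198² - 14651 = -3*(-9)*39204 - 14651 = 1058508 - 14651 = 1043857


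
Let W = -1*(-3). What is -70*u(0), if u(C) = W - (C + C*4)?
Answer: -210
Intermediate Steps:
W = 3
u(C) = 3 - 5*C (u(C) = 3 - (C + C*4) = 3 - (C + 4*C) = 3 - 5*C)
-70*u(0) = -70*(3 - 5*0) = -70*(3 + 0) = -70*3 = -210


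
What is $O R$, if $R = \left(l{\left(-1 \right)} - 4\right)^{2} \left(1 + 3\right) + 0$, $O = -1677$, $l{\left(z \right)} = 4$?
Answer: $0$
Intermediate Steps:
$R = 0$ ($R = \left(4 - 4\right)^{2} \left(1 + 3\right) + 0 = 0^{2} \cdot 4 + 0 = 0 \cdot 4 + 0 = 0 + 0 = 0$)
$O R = \left(-1677\right) 0 = 0$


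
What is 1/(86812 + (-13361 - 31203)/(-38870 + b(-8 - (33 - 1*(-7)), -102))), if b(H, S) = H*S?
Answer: 16987/1474697726 ≈ 1.1519e-5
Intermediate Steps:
1/(86812 + (-13361 - 31203)/(-38870 + b(-8 - (33 - 1*(-7)), -102))) = 1/(86812 + (-13361 - 31203)/(-38870 + (-8 - (33 - 1*(-7)))*(-102))) = 1/(86812 - 44564/(-38870 + (-8 - (33 + 7))*(-102))) = 1/(86812 - 44564/(-38870 + (-8 - 1*40)*(-102))) = 1/(86812 - 44564/(-38870 + (-8 - 40)*(-102))) = 1/(86812 - 44564/(-38870 - 48*(-102))) = 1/(86812 - 44564/(-38870 + 4896)) = 1/(86812 - 44564/(-33974)) = 1/(86812 - 44564*(-1/33974)) = 1/(86812 + 22282/16987) = 1/(1474697726/16987) = 16987/1474697726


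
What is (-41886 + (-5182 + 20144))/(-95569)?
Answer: 26924/95569 ≈ 0.28172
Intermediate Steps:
(-41886 + (-5182 + 20144))/(-95569) = (-41886 + 14962)*(-1/95569) = -26924*(-1/95569) = 26924/95569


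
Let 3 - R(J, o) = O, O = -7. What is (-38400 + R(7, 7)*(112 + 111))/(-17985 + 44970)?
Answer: -7234/5397 ≈ -1.3404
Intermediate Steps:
R(J, o) = 10 (R(J, o) = 3 - 1*(-7) = 3 + 7 = 10)
(-38400 + R(7, 7)*(112 + 111))/(-17985 + 44970) = (-38400 + 10*(112 + 111))/(-17985 + 44970) = (-38400 + 10*223)/26985 = (-38400 + 2230)*(1/26985) = -36170*1/26985 = -7234/5397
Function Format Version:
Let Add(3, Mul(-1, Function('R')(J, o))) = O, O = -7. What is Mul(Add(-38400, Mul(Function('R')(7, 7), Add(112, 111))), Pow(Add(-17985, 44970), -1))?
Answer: Rational(-7234, 5397) ≈ -1.3404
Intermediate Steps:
Function('R')(J, o) = 10 (Function('R')(J, o) = Add(3, Mul(-1, -7)) = Add(3, 7) = 10)
Mul(Add(-38400, Mul(Function('R')(7, 7), Add(112, 111))), Pow(Add(-17985, 44970), -1)) = Mul(Add(-38400, Mul(10, Add(112, 111))), Pow(Add(-17985, 44970), -1)) = Mul(Add(-38400, Mul(10, 223)), Pow(26985, -1)) = Mul(Add(-38400, 2230), Rational(1, 26985)) = Mul(-36170, Rational(1, 26985)) = Rational(-7234, 5397)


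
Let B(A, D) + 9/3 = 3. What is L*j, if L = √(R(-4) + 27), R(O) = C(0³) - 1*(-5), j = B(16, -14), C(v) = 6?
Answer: 0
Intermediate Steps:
B(A, D) = 0 (B(A, D) = -3 + 3 = 0)
j = 0
R(O) = 11 (R(O) = 6 - 1*(-5) = 6 + 5 = 11)
L = √38 (L = √(11 + 27) = √38 ≈ 6.1644)
L*j = √38*0 = 0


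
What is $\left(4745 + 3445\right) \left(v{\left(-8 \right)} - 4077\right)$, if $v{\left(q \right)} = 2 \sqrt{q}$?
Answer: $-33390630 + 32760 i \sqrt{2} \approx -3.3391 \cdot 10^{7} + 46330.0 i$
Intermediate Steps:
$\left(4745 + 3445\right) \left(v{\left(-8 \right)} - 4077\right) = \left(4745 + 3445\right) \left(2 \sqrt{-8} - 4077\right) = 8190 \left(2 \cdot 2 i \sqrt{2} - 4077\right) = 8190 \left(4 i \sqrt{2} - 4077\right) = 8190 \left(-4077 + 4 i \sqrt{2}\right) = -33390630 + 32760 i \sqrt{2}$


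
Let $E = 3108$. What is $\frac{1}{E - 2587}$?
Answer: $\frac{1}{521} \approx 0.0019194$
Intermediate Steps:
$\frac{1}{E - 2587} = \frac{1}{3108 - 2587} = \frac{1}{521}$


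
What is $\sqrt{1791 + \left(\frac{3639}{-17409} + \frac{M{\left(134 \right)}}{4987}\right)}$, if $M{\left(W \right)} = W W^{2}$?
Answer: $\frac{4 \sqrt{118991020920621997}}{28939561} \approx 47.679$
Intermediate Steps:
$M{\left(W \right)} = W^{3}$
$\sqrt{1791 + \left(\frac{3639}{-17409} + \frac{M{\left(134 \right)}}{4987}\right)} = \sqrt{1791 + \left(\frac{3639}{-17409} + \frac{134^{3}}{4987}\right)} = \sqrt{1791 + \left(3639 \left(- \frac{1}{17409}\right) + 2406104 \cdot \frac{1}{4987}\right)} = \sqrt{1791 + \left(- \frac{1213}{5803} + \frac{2406104}{4987}\right)} = \sqrt{1791 + \frac{13956572281}{28939561}} = \sqrt{\frac{65787326032}{28939561}} = \frac{4 \sqrt{118991020920621997}}{28939561}$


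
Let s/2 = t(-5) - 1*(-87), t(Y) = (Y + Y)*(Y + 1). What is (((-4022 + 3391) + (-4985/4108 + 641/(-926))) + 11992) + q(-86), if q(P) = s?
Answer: 22088151791/1902004 ≈ 11613.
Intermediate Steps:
t(Y) = 2*Y*(1 + Y) (t(Y) = (2*Y)*(1 + Y) = 2*Y*(1 + Y))
s = 254 (s = 2*(2*(-5)*(1 - 5) - 1*(-87)) = 2*(2*(-5)*(-4) + 87) = 2*(40 + 87) = 2*127 = 254)
q(P) = 254
(((-4022 + 3391) + (-4985/4108 + 641/(-926))) + 11992) + q(-86) = (((-4022 + 3391) + (-4985/4108 + 641/(-926))) + 11992) + 254 = ((-631 + (-4985*1/4108 + 641*(-1/926))) + 11992) + 254 = ((-631 + (-4985/4108 - 641/926)) + 11992) + 254 = ((-631 - 3624669/1902004) + 11992) + 254 = (-1203789193/1902004 + 11992) + 254 = 21605042775/1902004 + 254 = 22088151791/1902004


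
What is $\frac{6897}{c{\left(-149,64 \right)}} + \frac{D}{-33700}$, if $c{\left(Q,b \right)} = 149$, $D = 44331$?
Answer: $\frac{225823581}{5021300} \approx 44.973$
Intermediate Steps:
$\frac{6897}{c{\left(-149,64 \right)}} + \frac{D}{-33700} = \frac{6897}{149} + \frac{44331}{-33700} = 6897 \cdot \frac{1}{149} + 44331 \left(- \frac{1}{33700}\right) = \frac{6897}{149} - \frac{44331}{33700} = \frac{225823581}{5021300}$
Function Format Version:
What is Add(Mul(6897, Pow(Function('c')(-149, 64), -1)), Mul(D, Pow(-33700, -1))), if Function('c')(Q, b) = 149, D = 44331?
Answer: Rational(225823581, 5021300) ≈ 44.973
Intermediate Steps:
Add(Mul(6897, Pow(Function('c')(-149, 64), -1)), Mul(D, Pow(-33700, -1))) = Add(Mul(6897, Pow(149, -1)), Mul(44331, Pow(-33700, -1))) = Add(Mul(6897, Rational(1, 149)), Mul(44331, Rational(-1, 33700))) = Add(Rational(6897, 149), Rational(-44331, 33700)) = Rational(225823581, 5021300)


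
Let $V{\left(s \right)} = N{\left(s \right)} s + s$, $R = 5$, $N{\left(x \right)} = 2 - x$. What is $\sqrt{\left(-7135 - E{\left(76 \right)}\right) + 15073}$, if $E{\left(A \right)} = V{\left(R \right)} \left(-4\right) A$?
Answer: $\sqrt{4898} \approx 69.986$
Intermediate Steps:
$V{\left(s \right)} = s + s \left(2 - s\right)$ ($V{\left(s \right)} = \left(2 - s\right) s + s = s \left(2 - s\right) + s = s + s \left(2 - s\right)$)
$E{\left(A \right)} = 40 A$ ($E{\left(A \right)} = 5 \left(3 - 5\right) \left(-4\right) A = 5 \left(-2\right) \left(-4\right) A = \left(-10\right) \left(-4\right) A = 40 A$)
$\sqrt{\left(-7135 - E{\left(76 \right)}\right) + 15073} = \sqrt{\left(-7135 - 40 \cdot 76\right) + 15073} = \sqrt{\left(-7135 - 3040\right) + 15073} = \sqrt{-10175 + 15073} = \sqrt{4898}$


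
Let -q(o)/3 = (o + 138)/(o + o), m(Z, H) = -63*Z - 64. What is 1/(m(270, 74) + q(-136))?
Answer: -136/2322061 ≈ -5.8569e-5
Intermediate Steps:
m(Z, H) = -64 - 63*Z
q(o) = -3*(138 + o)/(2*o) (q(o) = -3*(o + 138)/(o + o) = -3*(138 + o)/(2*o))
1/(m(270, 74) + q(-136)) = 1/((-64 - 63*270) + (-3/2 - 207/(-136))) = 1/((-64 - 17010) + (-3/2 - 207*(-1/136))) = 1/(-17074 + (-3/2 + 207/136)) = 1/(-17074 + 3/136) = 1/(-2322061/136) = -136/2322061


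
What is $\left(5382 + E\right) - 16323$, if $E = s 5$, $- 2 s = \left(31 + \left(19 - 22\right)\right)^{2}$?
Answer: $-12901$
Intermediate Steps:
$s = -392$ ($s = - \frac{\left(31 + \left(19 - 22\right)\right)^{2}}{2} = - \frac{\left(31 - 3\right)^{2}}{2} = - \frac{28^{2}}{2} = \left(- \frac{1}{2}\right) 784 = -392$)
$E = -1960$ ($E = \left(-392\right) 5 = -1960$)
$\left(5382 + E\right) - 16323 = \left(5382 - 1960\right) - 16323 = 3422 - 16323 = -12901$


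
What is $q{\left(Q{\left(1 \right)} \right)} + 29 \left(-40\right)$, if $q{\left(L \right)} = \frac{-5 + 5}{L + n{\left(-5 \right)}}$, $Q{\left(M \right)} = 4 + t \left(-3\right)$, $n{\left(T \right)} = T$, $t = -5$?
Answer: $-1160$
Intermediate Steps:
$Q{\left(M \right)} = 19$ ($Q{\left(M \right)} = 4 - -15 = 4 + 15 = 19$)
$q{\left(L \right)} = 0$ ($q{\left(L \right)} = \frac{-5 + 5}{L - 5} = \frac{0}{-5 + L} = 0$)
$q{\left(Q{\left(1 \right)} \right)} + 29 \left(-40\right) = 0 + 29 \left(-40\right) = 0 - 1160 = -1160$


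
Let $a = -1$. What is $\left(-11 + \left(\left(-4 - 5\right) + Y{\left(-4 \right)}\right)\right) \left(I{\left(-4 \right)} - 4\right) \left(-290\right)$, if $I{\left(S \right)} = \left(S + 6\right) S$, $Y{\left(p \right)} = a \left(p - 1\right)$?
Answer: $-52200$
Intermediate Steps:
$Y{\left(p \right)} = 1 - p$ ($Y{\left(p \right)} = - (p - 1) = - (-1 + p) = 1 - p$)
$I{\left(S \right)} = S \left(6 + S\right)$ ($I{\left(S \right)} = \left(6 + S\right) S = S \left(6 + S\right)$)
$\left(-11 + \left(\left(-4 - 5\right) + Y{\left(-4 \right)}\right)\right) \left(I{\left(-4 \right)} - 4\right) \left(-290\right) = \left(-11 + \left(\left(-4 - 5\right) + \left(1 - -4\right)\right)\right) \left(- 4 \left(6 - 4\right) - 4\right) \left(-290\right) = \left(-11 + \left(-9 + \left(1 + 4\right)\right)\right) \left(\left(-4\right) 2 - 4\right) \left(-290\right) = \left(-11 + \left(-9 + 5\right)\right) \left(-8 - 4\right) \left(-290\right) = \left(-11 - 4\right) \left(-12\right) \left(-290\right) = \left(-15\right) \left(-12\right) \left(-290\right) = 180 \left(-290\right) = -52200$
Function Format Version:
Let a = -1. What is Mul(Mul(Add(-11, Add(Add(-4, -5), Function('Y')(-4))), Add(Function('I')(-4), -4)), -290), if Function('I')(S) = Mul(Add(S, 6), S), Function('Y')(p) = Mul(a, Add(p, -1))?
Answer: -52200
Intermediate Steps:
Function('Y')(p) = Add(1, Mul(-1, p)) (Function('Y')(p) = Mul(-1, Add(p, -1)) = Mul(-1, Add(-1, p)) = Add(1, Mul(-1, p)))
Function('I')(S) = Mul(S, Add(6, S)) (Function('I')(S) = Mul(Add(6, S), S) = Mul(S, Add(6, S)))
Mul(Mul(Add(-11, Add(Add(-4, -5), Function('Y')(-4))), Add(Function('I')(-4), -4)), -290) = Mul(Mul(Add(-11, Add(Add(-4, -5), Add(1, Mul(-1, -4)))), Add(Mul(-4, Add(6, -4)), -4)), -290) = Mul(Mul(Add(-11, Add(-9, Add(1, 4))), Add(Mul(-4, 2), -4)), -290) = Mul(Mul(Add(-11, Add(-9, 5)), Add(-8, -4)), -290) = Mul(Mul(Add(-11, -4), -12), -290) = Mul(Mul(-15, -12), -290) = Mul(180, -290) = -52200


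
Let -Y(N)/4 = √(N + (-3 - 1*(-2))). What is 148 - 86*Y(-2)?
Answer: 148 + 344*I*√3 ≈ 148.0 + 595.83*I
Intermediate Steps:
Y(N) = -4*√(-1 + N) (Y(N) = -4*√(N + (-3 - 1*(-2))) = -4*√(N + (-3 + 2)) = -4*√(N - 1) = -4*√(-1 + N))
148 - 86*Y(-2) = 148 - (-344)*√(-1 - 2) = 148 - (-344)*√(-3) = 148 - (-344)*I*√3 = 148 + 344*I*√3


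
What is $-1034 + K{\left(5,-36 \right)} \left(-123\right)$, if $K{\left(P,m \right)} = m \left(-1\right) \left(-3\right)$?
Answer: $12250$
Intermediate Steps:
$K{\left(P,m \right)} = 3 m$ ($K{\left(P,m \right)} = - m \left(-3\right) = 3 m$)
$-1034 + K{\left(5,-36 \right)} \left(-123\right) = -1034 + 3 \left(-36\right) \left(-123\right) = -1034 - -13284 = -1034 + 13284 = 12250$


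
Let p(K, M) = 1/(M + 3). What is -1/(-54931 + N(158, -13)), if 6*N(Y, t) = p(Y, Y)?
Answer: 966/53063345 ≈ 1.8205e-5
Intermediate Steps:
p(K, M) = 1/(3 + M)
N(Y, t) = 1/(6*(3 + Y))
-1/(-54931 + N(158, -13)) = -1/(-54931 + 1/(6*(3 + 158))) = -1/(-54931 + (1/6)/161) = -1/(-54931 + (1/6)*(1/161)) = -1/(-54931 + 1/966) = -1/(-53063345/966) = -1*(-966/53063345) = 966/53063345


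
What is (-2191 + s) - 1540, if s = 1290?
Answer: -2441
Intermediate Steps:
(-2191 + s) - 1540 = (-2191 + 1290) - 1540 = -901 - 1540 = -2441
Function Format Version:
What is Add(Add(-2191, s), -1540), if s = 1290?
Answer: -2441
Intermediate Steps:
Add(Add(-2191, s), -1540) = Add(Add(-2191, 1290), -1540) = Add(-901, -1540) = -2441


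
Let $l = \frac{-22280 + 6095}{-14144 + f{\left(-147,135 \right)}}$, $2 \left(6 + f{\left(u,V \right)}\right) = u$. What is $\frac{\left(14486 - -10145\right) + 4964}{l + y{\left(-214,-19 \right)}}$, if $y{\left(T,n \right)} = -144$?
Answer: $- \frac{280629655}{1354666} \approx -207.16$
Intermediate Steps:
$f{\left(u,V \right)} = -6 + \frac{u}{2}$
$l = \frac{32370}{28447}$ ($l = \frac{-22280 + 6095}{-14144 + \left(-6 + \frac{1}{2} \left(-147\right)\right)} = - \frac{16185}{-14144 - \frac{159}{2}} = - \frac{16185}{- \frac{28447}{2}} = \left(-16185\right) \left(- \frac{2}{28447}\right) = \frac{32370}{28447} \approx 1.1379$)
$\frac{\left(14486 - -10145\right) + 4964}{l + y{\left(-214,-19 \right)}} = \frac{\left(14486 - -10145\right) + 4964}{\frac{32370}{28447} - 144} = \frac{\left(14486 + 10145\right) + 4964}{- \frac{4063998}{28447}} = \left(24631 + 4964\right) \left(- \frac{28447}{4063998}\right) = 29595 \left(- \frac{28447}{4063998}\right) = - \frac{280629655}{1354666}$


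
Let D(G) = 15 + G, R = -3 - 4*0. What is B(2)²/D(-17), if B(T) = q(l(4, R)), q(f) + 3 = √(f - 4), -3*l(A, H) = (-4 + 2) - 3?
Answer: -10/3 + I*√21 ≈ -3.3333 + 4.5826*I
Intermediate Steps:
R = -3 (R = -3 + 0 = -3)
l(A, H) = 5/3 (l(A, H) = -((-4 + 2) - 3)/3 = -(-2 - 3)/3 = -⅓*(-5) = 5/3)
q(f) = -3 + √(-4 + f) (q(f) = -3 + √(f - 4) = -3 + √(-4 + f))
B(T) = -3 + I*√21/3 (B(T) = -3 + √(-4 + 5/3) = -3 + √(-7/3) = -3 + I*√21/3)
B(2)²/D(-17) = (-3 + I*√21/3)²/(15 - 17) = (-3 + I*√21/3)²/(-2) = (-3 + I*√21/3)²*(-½) = -(-3 + I*√21/3)²/2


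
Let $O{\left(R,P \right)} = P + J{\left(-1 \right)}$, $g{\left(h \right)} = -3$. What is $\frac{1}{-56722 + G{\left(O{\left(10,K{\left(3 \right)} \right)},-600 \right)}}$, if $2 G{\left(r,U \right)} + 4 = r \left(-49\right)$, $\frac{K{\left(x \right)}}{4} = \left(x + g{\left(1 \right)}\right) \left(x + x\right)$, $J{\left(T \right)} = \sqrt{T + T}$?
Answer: $- \frac{113448}{6435226753} + \frac{49 i \sqrt{2}}{6435226753} \approx -1.7629 \cdot 10^{-5} + 1.0768 \cdot 10^{-8} i$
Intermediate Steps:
$J{\left(T \right)} = \sqrt{2} \sqrt{T}$ ($J{\left(T \right)} = \sqrt{2 T} = \sqrt{2} \sqrt{T}$)
$K{\left(x \right)} = 8 x \left(-3 + x\right)$ ($K{\left(x \right)} = 4 \left(x - 3\right) \left(x + x\right) = 4 \left(-3 + x\right) 2 x = 4 \cdot 2 x \left(-3 + x\right) = 8 x \left(-3 + x\right)$)
$O{\left(R,P \right)} = P + i \sqrt{2}$ ($O{\left(R,P \right)} = P + \sqrt{2} \sqrt{-1} = P + \sqrt{2} i = P + i \sqrt{2}$)
$G{\left(r,U \right)} = -2 - \frac{49 r}{2}$ ($G{\left(r,U \right)} = -2 + \frac{r \left(-49\right)}{2} = -2 + \frac{\left(-49\right) r}{2} = -2 - \frac{49 r}{2}$)
$\frac{1}{-56722 + G{\left(O{\left(10,K{\left(3 \right)} \right)},-600 \right)}} = \frac{1}{-56722 - \left(2 + \frac{49 \left(8 \cdot 3 \left(-3 + 3\right) + i \sqrt{2}\right)}{2}\right)} = \frac{1}{-56722 - \left(2 + \frac{49 \left(8 \cdot 3 \cdot 0 + i \sqrt{2}\right)}{2}\right)} = \frac{1}{-56722 - \left(2 + \frac{49 \left(0 + i \sqrt{2}\right)}{2}\right)} = \frac{1}{-56722 - \left(2 + \frac{49 i \sqrt{2}}{2}\right)} = \frac{1}{-56724 - \frac{49 i \sqrt{2}}{2}}$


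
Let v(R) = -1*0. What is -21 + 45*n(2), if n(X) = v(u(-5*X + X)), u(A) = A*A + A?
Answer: -21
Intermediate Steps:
u(A) = A + A**2 (u(A) = A**2 + A = A + A**2)
v(R) = 0
n(X) = 0
-21 + 45*n(2) = -21 + 45*0 = -21 + 0 = -21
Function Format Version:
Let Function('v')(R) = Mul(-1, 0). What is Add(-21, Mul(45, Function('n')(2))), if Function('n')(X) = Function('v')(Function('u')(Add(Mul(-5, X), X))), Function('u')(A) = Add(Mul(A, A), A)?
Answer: -21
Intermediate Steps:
Function('u')(A) = Add(A, Pow(A, 2)) (Function('u')(A) = Add(Pow(A, 2), A) = Add(A, Pow(A, 2)))
Function('v')(R) = 0
Function('n')(X) = 0
Add(-21, Mul(45, Function('n')(2))) = Add(-21, Mul(45, 0)) = Add(-21, 0) = -21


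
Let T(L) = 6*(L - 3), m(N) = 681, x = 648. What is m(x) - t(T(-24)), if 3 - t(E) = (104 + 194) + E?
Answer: 814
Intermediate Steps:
T(L) = -18 + 6*L (T(L) = 6*(-3 + L) = -18 + 6*L)
t(E) = -295 - E (t(E) = 3 - ((104 + 194) + E) = 3 - (298 + E) = 3 + (-298 - E) = -295 - E)
m(x) - t(T(-24)) = 681 - (-295 - (-18 + 6*(-24))) = 681 - (-295 - (-18 - 144)) = 681 - (-295 - 1*(-162)) = 681 - (-295 + 162) = 681 - 1*(-133) = 681 + 133 = 814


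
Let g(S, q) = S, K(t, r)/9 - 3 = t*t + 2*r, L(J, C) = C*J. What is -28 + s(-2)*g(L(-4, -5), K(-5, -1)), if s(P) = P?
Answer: -68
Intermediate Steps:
K(t, r) = 27 + 9*t² + 18*r (K(t, r) = 27 + 9*(t*t + 2*r) = 27 + 9*(t² + 2*r) = 27 + (9*t² + 18*r) = 27 + 9*t² + 18*r)
-28 + s(-2)*g(L(-4, -5), K(-5, -1)) = -28 - (-10)*(-4) = -28 - 2*20 = -28 - 40 = -68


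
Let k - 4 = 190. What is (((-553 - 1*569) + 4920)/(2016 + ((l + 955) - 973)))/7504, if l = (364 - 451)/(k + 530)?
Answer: 114573/452261390 ≈ 0.00025333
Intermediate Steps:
k = 194 (k = 4 + 190 = 194)
l = -87/724 (l = (364 - 451)/(194 + 530) = -87/724 ≈ -0.12017)
(((-553 - 1*569) + 4920)/(2016 + ((l + 955) - 973)))/7504 = (((-553 - 1*569) + 4920)/(2016 + ((-87/724 + 955) - 973)))/7504 = (((-553 - 569) + 4920)/(2016 + (691333/724 - 973)))*(1/7504) = ((-1122 + 4920)/(2016 - 13119/724))*(1/7504) = (3798/(1446465/724))*(1/7504) = (3798*(724/1446465))*(1/7504) = (916584/482155)*(1/7504) = 114573/452261390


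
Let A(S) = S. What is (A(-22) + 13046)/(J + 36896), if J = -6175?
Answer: 13024/30721 ≈ 0.42394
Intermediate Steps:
(A(-22) + 13046)/(J + 36896) = (-22 + 13046)/(-6175 + 36896) = 13024/30721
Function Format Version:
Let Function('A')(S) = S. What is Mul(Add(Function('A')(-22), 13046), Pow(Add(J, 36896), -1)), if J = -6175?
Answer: Rational(13024, 30721) ≈ 0.42394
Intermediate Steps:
Mul(Add(Function('A')(-22), 13046), Pow(Add(J, 36896), -1)) = Mul(Add(-22, 13046), Pow(Add(-6175, 36896), -1)) = Mul(13024, Pow(30721, -1)) = Mul(13024, Rational(1, 30721)) = Rational(13024, 30721)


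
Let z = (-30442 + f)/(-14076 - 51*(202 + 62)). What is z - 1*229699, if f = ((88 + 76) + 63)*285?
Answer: -6325944713/27540 ≈ -2.2970e+5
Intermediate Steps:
f = 64695 (f = (164 + 63)*285 = 227*285 = 64695)
z = -34253/27540 (z = (-30442 + 64695)/(-14076 - 51*(202 + 62)) = 34253/(-14076 - 51*264) = 34253/(-14076 - 13464) = 34253/(-27540) = 34253*(-1/27540) = -34253/27540 ≈ -1.2438)
z - 1*229699 = -34253/27540 - 1*229699 = -34253/27540 - 229699 = -6325944713/27540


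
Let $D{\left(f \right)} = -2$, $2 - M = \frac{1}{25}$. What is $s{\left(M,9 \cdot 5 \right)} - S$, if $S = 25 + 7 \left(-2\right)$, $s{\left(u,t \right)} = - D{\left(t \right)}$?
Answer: $-9$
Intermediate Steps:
$M = \frac{49}{25}$ ($M = 2 - \frac{1}{25} = \frac{49}{25} \approx 1.96$)
$s{\left(u,t \right)} = 2$ ($s{\left(u,t \right)} = \left(-1\right) \left(-2\right) = 2$)
$S = 11$ ($S = 25 - 14 = 11$)
$s{\left(M,9 \cdot 5 \right)} - S = 2 - 11 = -9$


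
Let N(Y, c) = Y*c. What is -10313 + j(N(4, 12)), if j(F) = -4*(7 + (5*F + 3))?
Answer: -11313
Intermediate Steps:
j(F) = -40 - 20*F (j(F) = -4*(7 + (3 + 5*F)) = -4*(10 + 5*F) = -40 - 20*F)
-10313 + j(N(4, 12)) = -10313 + (-40 - 80*12) = -10313 + (-40 - 20*48) = -10313 + (-40 - 960) = -10313 - 1000 = -11313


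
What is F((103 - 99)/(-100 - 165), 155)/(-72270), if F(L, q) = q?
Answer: -31/14454 ≈ -0.0021447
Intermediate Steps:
F((103 - 99)/(-100 - 165), 155)/(-72270) = 155/(-72270) = 155*(-1/72270) = -31/14454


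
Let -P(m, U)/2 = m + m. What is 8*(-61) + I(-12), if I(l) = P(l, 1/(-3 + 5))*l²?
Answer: 6424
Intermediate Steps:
P(m, U) = -4*m (P(m, U) = -2*(m + m) = -4*m)
I(l) = -4*l³ (I(l) = (-4*l)*l² = -4*l³)
8*(-61) + I(-12) = 8*(-61) - 4*(-12)³ = -488 - 4*(-1728) = -488 + 6912 = 6424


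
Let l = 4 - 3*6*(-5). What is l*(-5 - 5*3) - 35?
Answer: -1915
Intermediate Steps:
l = 94 (l = 4 - 18*(-5) = 4 + 90 = 94)
l*(-5 - 5*3) - 35 = 94*(-5 - 5*3) - 35 = 94*(-5 - 15) - 35 = 94*(-20) - 35 = -1880 - 35 = -1915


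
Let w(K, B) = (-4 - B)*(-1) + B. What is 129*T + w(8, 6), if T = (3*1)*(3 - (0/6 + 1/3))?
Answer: 1048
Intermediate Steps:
T = 8 (T = 3*(3 - (0*(⅙) + 1*(⅓))) = 3*(3 - (0 + ⅓)) = 3*(3 - 1*⅓) = 3*(3 - ⅓) = 3*(8/3) = 8)
w(K, B) = 4 + 2*B (w(K, B) = (4 + B) + B = 4 + 2*B)
129*T + w(8, 6) = 129*8 + (4 + 2*6) = 1032 + (4 + 12) = 1032 + 16 = 1048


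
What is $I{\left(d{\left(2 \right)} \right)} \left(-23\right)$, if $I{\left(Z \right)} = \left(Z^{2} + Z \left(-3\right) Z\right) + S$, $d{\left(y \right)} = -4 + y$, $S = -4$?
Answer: $276$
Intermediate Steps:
$I{\left(Z \right)} = -4 - 2 Z^{2}$ ($I{\left(Z \right)} = \left(Z^{2} + Z \left(-3\right) Z\right) - 4 = \left(Z^{2} + - 3 Z Z\right) - 4 = \left(Z^{2} - 3 Z^{2}\right) - 4 = - 2 Z^{2} - 4 = -4 - 2 Z^{2}$)
$I{\left(d{\left(2 \right)} \right)} \left(-23\right) = \left(-4 - 2 \left(-4 + 2\right)^{2}\right) \left(-23\right) = \left(-4 - 2 \left(-2\right)^{2}\right) \left(-23\right) = \left(-4 - 8\right) \left(-23\right) = \left(-12\right) \left(-23\right) = 276$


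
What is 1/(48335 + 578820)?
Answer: 1/627155 ≈ 1.5945e-6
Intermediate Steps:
1/(48335 + 578820) = 1/627155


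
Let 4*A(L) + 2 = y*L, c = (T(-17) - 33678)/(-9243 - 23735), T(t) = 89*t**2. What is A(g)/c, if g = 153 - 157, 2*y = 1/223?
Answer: -3693536/1774411 ≈ -2.0816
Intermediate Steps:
y = 1/446 (y = (1/2)/223 = (1/2)*(1/223) = 1/446 ≈ 0.0022422)
g = -4
c = 7957/32978 (c = (89*(-17)**2 - 33678)/(-9243 - 23735) = (89*289 - 33678)/(-32978) = (25721 - 33678)*(-1/32978) = -7957*(-1/32978) = 7957/32978 ≈ 0.24128)
A(L) = -1/2 + L/1784 (A(L) = -1/2 + (L/446)/4 = -1/2 + L/1784)
A(g)/c = (-1/2 + (1/1784)*(-4))/(7957/32978) = (-1/2 - 1/446)*(32978/7957) = -112/223*32978/7957 = -3693536/1774411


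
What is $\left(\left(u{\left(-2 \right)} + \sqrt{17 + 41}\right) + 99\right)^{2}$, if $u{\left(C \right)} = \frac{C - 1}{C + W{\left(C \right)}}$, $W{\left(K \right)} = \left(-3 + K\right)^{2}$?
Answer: $\frac{5201758}{529} + \frac{4548 \sqrt{58}}{23} \approx 11339.0$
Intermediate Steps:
$u{\left(C \right)} = \frac{-1 + C}{C + \left(-3 + C\right)^{2}}$ ($u{\left(C \right)} = \frac{C - 1}{C + \left(-3 + C\right)^{2}} = \frac{-1 + C}{C + \left(-3 + C\right)^{2}}$)
$\left(\left(u{\left(-2 \right)} + \sqrt{17 + 41}\right) + 99\right)^{2} = \left(\left(\frac{-1 - 2}{-2 + \left(-3 - 2\right)^{2}} + \sqrt{17 + 41}\right) + 99\right)^{2} = \left(\left(\frac{1}{-2 + \left(-5\right)^{2}} \left(-3\right) + \sqrt{58}\right) + 99\right)^{2} = \left(\left(\frac{1}{-2 + 25} \left(-3\right) + \sqrt{58}\right) + 99\right)^{2} = \left(\left(\frac{1}{23} \left(-3\right) + \sqrt{58}\right) + 99\right)^{2} = \left(\left(- \frac{3}{23} + \sqrt{58}\right) + 99\right)^{2} = \left(\frac{2274}{23} + \sqrt{58}\right)^{2}$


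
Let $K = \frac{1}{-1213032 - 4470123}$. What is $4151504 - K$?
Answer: $\frac{23593640715121}{5683155} \approx 4.1515 \cdot 10^{6}$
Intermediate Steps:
$K = - \frac{1}{5683155}$ ($K = \frac{1}{-5683155} = - \frac{1}{5683155} \approx -1.7596 \cdot 10^{-7}$)
$4151504 - K = 4151504 - - \frac{1}{5683155} = 4151504 + \frac{1}{5683155} = \frac{23593640715121}{5683155}$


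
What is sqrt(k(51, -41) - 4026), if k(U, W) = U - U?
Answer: I*sqrt(4026) ≈ 63.451*I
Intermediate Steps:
k(U, W) = 0
sqrt(k(51, -41) - 4026) = sqrt(0 - 4026) = sqrt(-4026) = I*sqrt(4026)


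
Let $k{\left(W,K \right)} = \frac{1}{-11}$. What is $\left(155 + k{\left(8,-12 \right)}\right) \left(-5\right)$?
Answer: $- \frac{8520}{11} \approx -774.54$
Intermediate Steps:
$k{\left(W,K \right)} = - \frac{1}{11}$
$\left(155 + k{\left(8,-12 \right)}\right) \left(-5\right) = \left(155 - \frac{1}{11}\right) \left(-5\right) = \frac{1704}{11} \left(-5\right) = - \frac{8520}{11}$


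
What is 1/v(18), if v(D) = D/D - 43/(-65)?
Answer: 65/108 ≈ 0.60185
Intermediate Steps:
v(D) = 108/65 (v(D) = 1 - 43*(-1/65) = 1 + 43/65 = 108/65)
1/v(18) = 1/(108/65) = 65/108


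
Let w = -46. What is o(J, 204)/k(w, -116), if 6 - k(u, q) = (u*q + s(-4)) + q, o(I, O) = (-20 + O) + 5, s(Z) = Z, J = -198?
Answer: -189/5210 ≈ -0.036276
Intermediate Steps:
o(I, O) = -15 + O
k(u, q) = 10 - q - q*u (k(u, q) = 6 - ((u*q - 4) + q) = 6 - ((q*u - 4) + q) = 6 - ((-4 + q*u) + q) = 6 - (-4 + q + q*u) = 6 + (4 - q - q*u) = 10 - q - q*u)
o(J, 204)/k(w, -116) = (-15 + 204)/(10 - 1*(-116) - 1*(-116)*(-46)) = 189/(10 + 116 - 5336) = 189/(-5210) = 189*(-1/5210) = -189/5210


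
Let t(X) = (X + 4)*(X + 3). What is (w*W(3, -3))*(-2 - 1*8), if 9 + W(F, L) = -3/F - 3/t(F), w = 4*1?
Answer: 2820/7 ≈ 402.86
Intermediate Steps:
t(X) = (3 + X)*(4 + X) (t(X) = (4 + X)*(3 + X) = (3 + X)*(4 + X))
w = 4
W(F, L) = -9 - 3/F - 3/(12 + F² + 7*F) (W(F, L) = -9 + (-3/F - 3/(12 + F² + 7*F)) = -9 - 3/F - 3/(12 + F² + 7*F))
(w*W(3, -3))*(-2 - 1*8) = (4*(3*(-12 - 44*3 - 22*3² - 3*3³)/(3*(12 + 3² + 7*3))))*(-2 - 1*8) = (4*(3*(⅓)*(-12 - 132 - 22*9 - 3*27)/(12 + 9 + 21)))*(-2 - 8) = (4*(3*(⅓)*(-12 - 132 - 198 - 81)/42))*(-10) = (4*(3*(⅓)*(1/42)*(-423)))*(-10) = (4*(-141/14))*(-10) = -282/7*(-10) = 2820/7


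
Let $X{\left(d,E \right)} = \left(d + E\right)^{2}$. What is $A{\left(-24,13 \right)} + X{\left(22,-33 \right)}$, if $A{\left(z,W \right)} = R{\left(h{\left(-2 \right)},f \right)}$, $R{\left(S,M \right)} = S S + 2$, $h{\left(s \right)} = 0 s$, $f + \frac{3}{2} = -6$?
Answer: $123$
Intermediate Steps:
$f = - \frac{15}{2}$ ($f = - \frac{3}{2} - 6 = - \frac{15}{2} \approx -7.5$)
$h{\left(s \right)} = 0$
$X{\left(d,E \right)} = \left(E + d\right)^{2}$
$R{\left(S,M \right)} = 2 + S^{2}$ ($R{\left(S,M \right)} = S^{2} + 2 = 2 + S^{2}$)
$A{\left(z,W \right)} = 2$ ($A{\left(z,W \right)} = 2 + 0^{2} = 2 + 0 = 2$)
$A{\left(-24,13 \right)} + X{\left(22,-33 \right)} = 2 + \left(-33 + 22\right)^{2} = 2 + \left(-11\right)^{2} = 2 + 121 = 123$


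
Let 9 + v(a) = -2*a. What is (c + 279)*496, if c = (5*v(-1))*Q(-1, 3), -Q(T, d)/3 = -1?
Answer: 86304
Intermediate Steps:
v(a) = -9 - 2*a
Q(T, d) = 3 (Q(T, d) = -3*(-1) = 3)
c = -105 (c = (5*(-9 - 2*(-1)))*3 = (5*(-9 + 2))*3 = (5*(-7))*3 = -35*3 = -105)
(c + 279)*496 = (-105 + 279)*496 = 174*496 = 86304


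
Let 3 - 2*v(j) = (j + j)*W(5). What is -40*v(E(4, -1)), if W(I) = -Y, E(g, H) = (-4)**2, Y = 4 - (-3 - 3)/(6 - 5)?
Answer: -6460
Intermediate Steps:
Y = 10 (Y = 4 - (-6)/1 = 4 - (-6) = 4 - 1*(-6) = 4 + 6 = 10)
E(g, H) = 16
W(I) = -10 (W(I) = -1*10 = -10)
v(j) = 3/2 + 10*j (v(j) = 3/2 - (j + j)*(-10)/2 = 3/2 - 2*j*(-10)/2 = 3/2 - (-10)*j = 3/2 + 10*j)
-40*v(E(4, -1)) = -40*(3/2 + 10*16) = -40*(3/2 + 160) = -40*323/2 = -6460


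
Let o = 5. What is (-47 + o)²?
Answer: 1764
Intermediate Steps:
(-47 + o)² = (-47 + 5)² = (-42)² = 1764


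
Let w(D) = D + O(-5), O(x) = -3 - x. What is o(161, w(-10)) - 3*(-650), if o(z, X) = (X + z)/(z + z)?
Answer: 628053/322 ≈ 1950.5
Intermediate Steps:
w(D) = 2 + D (w(D) = D + (-3 - 1*(-5)) = D + (-3 + 5) = D + 2 = 2 + D)
o(z, X) = (X + z)/(2*z) (o(z, X) = (X + z)/((2*z)) = (X + z)*(1/(2*z)) = (X + z)/(2*z))
o(161, w(-10)) - 3*(-650) = (½)*((2 - 10) + 161)/161 - 3*(-650) = (½)*(1/161)*(-8 + 161) + 1950 = (½)*(1/161)*153 + 1950 = 153/322 + 1950 = 628053/322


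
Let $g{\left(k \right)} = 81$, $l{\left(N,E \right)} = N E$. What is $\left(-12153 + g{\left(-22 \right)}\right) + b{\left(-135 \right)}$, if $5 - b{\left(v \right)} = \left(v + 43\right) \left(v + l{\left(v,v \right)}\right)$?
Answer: $1652213$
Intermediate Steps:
$l{\left(N,E \right)} = E N$
$b{\left(v \right)} = 5 - \left(43 + v\right) \left(v + v^{2}\right)$ ($b{\left(v \right)} = 5 - \left(v + 43\right) \left(v + v v\right) = 5 - \left(43 + v\right) \left(v + v^{2}\right)$)
$\left(-12153 + g{\left(-22 \right)}\right) + b{\left(-135 \right)} = \left(-12153 + 81\right) - \left(-2466185 + 801900\right) = -12072 + \left(5 - -2460375 - 801900 + 5805\right) = -12072 + \left(5 + 2460375 - 801900 + 5805\right) = -12072 + 1664285 = 1652213$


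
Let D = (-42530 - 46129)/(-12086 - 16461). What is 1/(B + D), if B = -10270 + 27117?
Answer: 28547/481019968 ≈ 5.9347e-5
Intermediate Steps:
B = 16847
D = 88659/28547 (D = -88659/(-28547) = -88659*(-1/28547) = 88659/28547 ≈ 3.1057)
1/(B + D) = 1/(16847 + 88659/28547) = 1/(481019968/28547) = 28547/481019968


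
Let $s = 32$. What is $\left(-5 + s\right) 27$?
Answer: $729$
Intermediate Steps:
$\left(-5 + s\right) 27 = \left(-5 + 32\right) 27 = 27 \cdot 27 = 729$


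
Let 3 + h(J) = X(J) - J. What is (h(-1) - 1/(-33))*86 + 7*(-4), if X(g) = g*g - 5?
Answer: -17866/33 ≈ -541.39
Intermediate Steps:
X(g) = -5 + g² (X(g) = g² - 5 = -5 + g²)
h(J) = -8 + J² - J (h(J) = -3 + ((-5 + J²) - J) = -3 + (-5 + J² - J) = -8 + J² - J)
(h(-1) - 1/(-33))*86 + 7*(-4) = ((-8 + (-1)² - 1*(-1)) - 1/(-33))*86 + 7*(-4) = ((-8 + 1 + 1) - 1*(-1/33))*86 - 28 = (-6 + 1/33)*86 - 28 = -197/33*86 - 28 = -16942/33 - 28 = -17866/33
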